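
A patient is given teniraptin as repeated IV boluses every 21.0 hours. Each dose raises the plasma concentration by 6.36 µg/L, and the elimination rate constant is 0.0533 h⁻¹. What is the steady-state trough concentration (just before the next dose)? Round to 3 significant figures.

3.08 µg/L

Fraction remaining after one interval: e^(−kτ) = e^(−0.05330 × 21.0) = 0.3265
R = 1 / (1 − 0.3265) = 1.485
Css,max = 6.36 × 1.485 = 9.443 µg/L
Css,min = Css,max × e^(−kτ) = 9.443 × 0.3265 ≈ 3.08 µg/L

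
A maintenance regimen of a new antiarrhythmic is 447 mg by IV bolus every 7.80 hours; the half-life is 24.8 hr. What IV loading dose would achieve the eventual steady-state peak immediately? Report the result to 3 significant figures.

k = ln 2 / 24.8 = 0.02795 hr⁻¹
Accumulation ratio R = 1 / (1 − e^(−kτ)) = 1 / (1 − e^(−0.02795×7.80)) = 1 / (1 − 0.8041) = 5.105
Loading dose = maintenance dose × R = 447 × 5.105 ≈ 2280 mg

2280 mg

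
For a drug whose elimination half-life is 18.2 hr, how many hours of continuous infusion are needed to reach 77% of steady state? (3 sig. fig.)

38.6 hours

k = ln 2 / 18.2 = 0.03809 hr⁻¹
f = 1 − e^(−kt)  ⇒  t = −ln(1 − f) / k
t = −ln(1 − 0.77) / 0.03809 = 1.470 / 0.03809 ≈ 38.6 hours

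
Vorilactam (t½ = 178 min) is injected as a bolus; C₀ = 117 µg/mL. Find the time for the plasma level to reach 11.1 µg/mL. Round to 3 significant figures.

605 minutes

k = ln 2 / 178 = 0.003894 min⁻¹
C(t) = C₀ e^(−kt)  ⇒  t = ln(C₀/C) / k
t = ln(117/11.1) / 0.003894 = 2.355 / 0.003894 ≈ 605 minutes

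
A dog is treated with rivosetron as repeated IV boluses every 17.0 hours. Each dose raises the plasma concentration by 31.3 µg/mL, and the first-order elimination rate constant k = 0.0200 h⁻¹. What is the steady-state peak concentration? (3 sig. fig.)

Fraction remaining after one interval: e^(−kτ) = e^(−0.02000 × 17.0) = 0.7118
R = 1 / (1 − 0.7118) = 3.469
Css,max = 31.3 × 3.469 ≈ 109 µg/mL

109 µg/mL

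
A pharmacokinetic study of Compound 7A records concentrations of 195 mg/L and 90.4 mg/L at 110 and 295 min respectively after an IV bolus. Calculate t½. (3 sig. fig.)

k = ln(C₁/C₂) / (t₂ − t₁) = ln(195/90.4) / (295 − 110)
  = 0.7688 / 185.0 = 0.004155 min⁻¹
t½ = ln 2 / k = ln 2 / 0.004155 ≈ 167 minutes

167 minutes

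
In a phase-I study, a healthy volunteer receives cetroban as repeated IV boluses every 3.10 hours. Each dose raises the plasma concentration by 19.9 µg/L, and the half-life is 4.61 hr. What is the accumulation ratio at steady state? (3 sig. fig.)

k = ln 2 / 4.61 = 0.1504 hr⁻¹
Fraction remaining after one interval: e^(−kτ) = e^(−0.1504 × 3.10) = 0.6274
R = 1 / (1 − 0.6274) = 1 / 0.3726 ≈ 2.68

2.68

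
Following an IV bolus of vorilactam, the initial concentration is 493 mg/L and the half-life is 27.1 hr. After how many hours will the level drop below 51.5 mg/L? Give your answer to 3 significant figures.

88.3 hours

k = ln 2 / 27.1 = 0.02558 hr⁻¹
C(t) = C₀ e^(−kt)  ⇒  t = ln(C₀/C) / k
t = ln(493/51.5) / 0.02558 = 2.259 / 0.02558 ≈ 88.3 hours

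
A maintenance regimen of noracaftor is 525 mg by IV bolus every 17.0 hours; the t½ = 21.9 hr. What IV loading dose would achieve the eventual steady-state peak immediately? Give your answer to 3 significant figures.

k = ln 2 / 21.9 = 0.03165 hr⁻¹
Accumulation ratio R = 1 / (1 − e^(−kτ)) = 1 / (1 − e^(−0.03165×17.0)) = 1 / (1 − 0.5839) = 2.403
Loading dose = maintenance dose × R = 525 × 2.403 ≈ 1260 mg

1260 mg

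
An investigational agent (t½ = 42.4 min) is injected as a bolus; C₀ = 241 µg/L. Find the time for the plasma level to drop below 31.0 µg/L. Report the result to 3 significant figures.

k = ln 2 / 42.4 = 0.01635 min⁻¹
C(t) = C₀ e^(−kt)  ⇒  t = ln(C₀/C) / k
t = ln(241/31.0) / 0.01635 = 2.051 / 0.01635 ≈ 125 minutes

125 minutes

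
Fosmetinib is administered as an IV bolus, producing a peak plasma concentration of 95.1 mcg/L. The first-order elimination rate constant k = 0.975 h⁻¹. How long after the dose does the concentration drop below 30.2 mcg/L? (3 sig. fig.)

1.18 hours

C(t) = C₀ e^(−kt)  ⇒  t = ln(C₀/C) / k
t = ln(95.1/30.2) / 0.9750 = 1.147 / 0.9750 ≈ 1.18 hours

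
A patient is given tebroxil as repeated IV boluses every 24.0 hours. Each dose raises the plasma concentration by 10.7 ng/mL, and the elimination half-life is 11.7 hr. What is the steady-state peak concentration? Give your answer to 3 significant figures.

14.1 ng/mL

k = ln 2 / 11.7 = 0.05924 hr⁻¹
Fraction remaining after one interval: e^(−kτ) = e^(−0.05924 × 24.0) = 0.2413
R = 1 / (1 − 0.2413) = 1.318
Css,max = 10.7 × 1.318 ≈ 14.1 ng/mL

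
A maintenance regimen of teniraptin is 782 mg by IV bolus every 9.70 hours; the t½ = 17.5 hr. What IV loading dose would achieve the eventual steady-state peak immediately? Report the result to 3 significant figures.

k = ln 2 / 17.5 = 0.03961 hr⁻¹
Accumulation ratio R = 1 / (1 − e^(−kτ)) = 1 / (1 − e^(−0.03961×9.70)) = 1 / (1 − 0.6810) = 3.135
Loading dose = maintenance dose × R = 782 × 3.135 ≈ 2450 mg

2450 mg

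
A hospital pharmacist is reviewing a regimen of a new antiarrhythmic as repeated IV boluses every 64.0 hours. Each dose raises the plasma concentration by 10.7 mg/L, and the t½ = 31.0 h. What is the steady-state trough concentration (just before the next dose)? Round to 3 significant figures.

3.36 mg/L

k = ln 2 / 31.0 = 0.02236 h⁻¹
Fraction remaining after one interval: e^(−kτ) = e^(−0.02236 × 64.0) = 0.2391
R = 1 / (1 − 0.2391) = 1.314
Css,max = 10.7 × 1.314 = 14.06 mg/L
Css,min = Css,max × e^(−kτ) = 14.06 × 0.2391 ≈ 3.36 mg/L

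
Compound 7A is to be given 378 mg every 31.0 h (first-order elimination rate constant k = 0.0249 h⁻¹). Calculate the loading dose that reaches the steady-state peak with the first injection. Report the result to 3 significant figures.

703 mg

Accumulation ratio R = 1 / (1 − e^(−kτ)) = 1 / (1 − e^(−0.02490×31.0)) = 1 / (1 − 0.4621) = 1.859
Loading dose = maintenance dose × R = 378 × 1.859 ≈ 703 mg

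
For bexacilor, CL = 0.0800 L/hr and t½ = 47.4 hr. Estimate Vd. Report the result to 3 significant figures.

k = ln 2 / t½ = ln 2 / 47.4 = 0.01462 hr⁻¹
V = CL / k = 0.0800 / 0.01462 ≈ 5.47 L

5.47 L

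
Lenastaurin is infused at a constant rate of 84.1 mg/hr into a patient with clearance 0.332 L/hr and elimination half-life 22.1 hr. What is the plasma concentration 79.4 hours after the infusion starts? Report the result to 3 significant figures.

Css = rate / CL = 84.1 / 0.332 = 253.3 mg/L
k = ln 2 / 22.1 = 0.03136 hr⁻¹
C(t) = Css (1 − e^(−kt)) = 253.3 × (1 − e^(−2.490)) = 253.3 × 0.9171 ≈ 232 mg/L

232 mg/L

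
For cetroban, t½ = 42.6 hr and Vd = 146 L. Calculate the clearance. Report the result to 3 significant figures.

k = ln 2 / t½ = ln 2 / 42.6 = 0.01627 hr⁻¹
CL = k · V = 0.01627 × 146 ≈ 2.38 L/hr

2.38 L/hr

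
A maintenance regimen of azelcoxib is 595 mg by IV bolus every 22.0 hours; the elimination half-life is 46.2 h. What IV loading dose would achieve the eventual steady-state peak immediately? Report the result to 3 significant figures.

2120 mg

k = ln 2 / 46.2 = 0.01500 h⁻¹
Accumulation ratio R = 1 / (1 − e^(−kτ)) = 1 / (1 − e^(−0.01500×22.0)) = 1 / (1 − 0.7189) = 3.557
Loading dose = maintenance dose × R = 595 × 3.557 ≈ 2120 mg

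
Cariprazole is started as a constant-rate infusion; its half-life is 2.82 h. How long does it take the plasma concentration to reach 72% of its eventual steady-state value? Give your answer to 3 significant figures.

k = ln 2 / 2.82 = 0.2458 h⁻¹
f = 1 − e^(−kt)  ⇒  t = −ln(1 − f) / k
t = −ln(1 − 0.72) / 0.2458 = 1.273 / 0.2458 ≈ 5.18 hours

5.18 hours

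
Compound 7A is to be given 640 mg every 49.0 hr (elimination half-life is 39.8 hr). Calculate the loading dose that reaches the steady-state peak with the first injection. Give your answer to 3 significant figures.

1110 mg

k = ln 2 / 39.8 = 0.01742 hr⁻¹
Accumulation ratio R = 1 / (1 − e^(−kτ)) = 1 / (1 − e^(−0.01742×49.0)) = 1 / (1 − 0.4260) = 1.742
Loading dose = maintenance dose × R = 640 × 1.742 ≈ 1110 mg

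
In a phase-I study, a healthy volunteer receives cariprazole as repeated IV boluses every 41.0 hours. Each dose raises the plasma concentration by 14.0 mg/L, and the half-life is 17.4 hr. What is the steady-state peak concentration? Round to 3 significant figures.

k = ln 2 / 17.4 = 0.03984 hr⁻¹
Fraction remaining after one interval: e^(−kτ) = e^(−0.03984 × 41.0) = 0.1953
R = 1 / (1 − 0.1953) = 1.243
Css,max = 14.0 × 1.243 ≈ 17.4 mg/L

17.4 mg/L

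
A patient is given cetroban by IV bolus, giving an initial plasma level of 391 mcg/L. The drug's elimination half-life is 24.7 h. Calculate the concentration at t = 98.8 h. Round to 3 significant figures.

k = ln 2 / 24.7 = 0.02806 h⁻¹
98.8 h is 4.000 half-lives, so C = 391 × (1/2)^4.000 = 391 × 0.06250 ≈ 24.4 mcg/L

24.4 mcg/L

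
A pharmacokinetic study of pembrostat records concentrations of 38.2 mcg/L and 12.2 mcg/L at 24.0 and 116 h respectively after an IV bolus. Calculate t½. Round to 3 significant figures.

55.9 hours

k = ln(C₁/C₂) / (t₂ − t₁) = ln(38.2/12.2) / (116 − 24.0)
  = 1.141 / 92.00 = 0.01241 h⁻¹
t½ = ln 2 / k = ln 2 / 0.01241 ≈ 55.9 hours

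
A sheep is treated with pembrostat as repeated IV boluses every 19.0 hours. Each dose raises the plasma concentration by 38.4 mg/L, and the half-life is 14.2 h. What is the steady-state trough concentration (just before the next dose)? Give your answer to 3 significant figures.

k = ln 2 / 14.2 = 0.04881 h⁻¹
Fraction remaining after one interval: e^(−kτ) = e^(−0.04881 × 19.0) = 0.3956
R = 1 / (1 − 0.3956) = 1.654
Css,max = 38.4 × 1.654 = 63.53 mg/L
Css,min = Css,max × e^(−kτ) = 63.53 × 0.3956 ≈ 25.1 mg/L

25.1 mg/L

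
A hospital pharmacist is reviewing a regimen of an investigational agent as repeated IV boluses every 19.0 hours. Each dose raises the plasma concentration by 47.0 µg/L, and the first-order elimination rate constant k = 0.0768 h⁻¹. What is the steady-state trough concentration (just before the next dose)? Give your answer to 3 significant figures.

Fraction remaining after one interval: e^(−kτ) = e^(−0.07680 × 19.0) = 0.2324
R = 1 / (1 − 0.2324) = 1.303
Css,max = 47.0 × 1.303 = 61.23 µg/L
Css,min = Css,max × e^(−kτ) = 61.23 × 0.2324 ≈ 14.2 µg/L

14.2 µg/L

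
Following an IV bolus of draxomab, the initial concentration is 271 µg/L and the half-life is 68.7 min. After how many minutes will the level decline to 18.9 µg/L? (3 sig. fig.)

k = ln 2 / 68.7 = 0.01009 min⁻¹
C(t) = C₀ e^(−kt)  ⇒  t = ln(C₀/C) / k
t = ln(271/18.9) / 0.01009 = 2.663 / 0.01009 ≈ 264 minutes

264 minutes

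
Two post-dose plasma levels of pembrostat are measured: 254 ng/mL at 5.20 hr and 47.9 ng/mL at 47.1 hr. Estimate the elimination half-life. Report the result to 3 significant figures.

k = ln(C₁/C₂) / (t₂ − t₁) = ln(254/47.9) / (47.1 − 5.20)
  = 1.668 / 41.90 = 0.03981 hr⁻¹
t½ = ln 2 / k = ln 2 / 0.03981 ≈ 17.4 hours

17.4 hours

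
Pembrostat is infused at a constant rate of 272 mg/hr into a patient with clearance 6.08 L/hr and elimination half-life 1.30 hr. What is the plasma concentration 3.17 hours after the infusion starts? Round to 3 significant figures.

36.5 mg/L

Css = rate / CL = 272 / 6.08 = 44.74 mg/L
k = ln 2 / 1.30 = 0.5332 hr⁻¹
C(t) = Css (1 − e^(−kt)) = 44.74 × (1 − e^(−1.690)) = 44.74 × 0.8155 ≈ 36.5 mg/L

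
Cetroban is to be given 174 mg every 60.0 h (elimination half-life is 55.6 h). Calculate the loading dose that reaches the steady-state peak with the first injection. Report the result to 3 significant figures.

k = ln 2 / 55.6 = 0.01247 h⁻¹
Accumulation ratio R = 1 / (1 − e^(−kτ)) = 1 / (1 − e^(−0.01247×60.0)) = 1 / (1 − 0.4733) = 1.899
Loading dose = maintenance dose × R = 174 × 1.899 ≈ 330 mg

330 mg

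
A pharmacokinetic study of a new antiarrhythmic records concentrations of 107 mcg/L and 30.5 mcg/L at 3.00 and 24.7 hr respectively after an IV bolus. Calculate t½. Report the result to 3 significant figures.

12.0 hours

k = ln(C₁/C₂) / (t₂ − t₁) = ln(107/30.5) / (24.7 − 3.00)
  = 1.255 / 21.70 = 0.05784 hr⁻¹
t½ = ln 2 / k = ln 2 / 0.05784 ≈ 12.0 hours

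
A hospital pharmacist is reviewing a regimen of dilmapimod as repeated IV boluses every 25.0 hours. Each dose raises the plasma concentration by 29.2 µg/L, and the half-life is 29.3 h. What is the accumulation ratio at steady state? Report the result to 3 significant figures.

2.24

k = ln 2 / 29.3 = 0.02366 h⁻¹
Fraction remaining after one interval: e^(−kτ) = e^(−0.02366 × 25.0) = 0.5535
R = 1 / (1 − 0.5535) = 1 / 0.4465 ≈ 2.24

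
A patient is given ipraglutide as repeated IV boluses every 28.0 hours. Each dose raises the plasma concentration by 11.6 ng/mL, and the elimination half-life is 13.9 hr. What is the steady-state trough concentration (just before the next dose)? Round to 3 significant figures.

3.82 ng/mL

k = ln 2 / 13.9 = 0.04987 hr⁻¹
Fraction remaining after one interval: e^(−kτ) = e^(−0.04987 × 28.0) = 0.2475
R = 1 / (1 − 0.2475) = 1.329
Css,max = 11.6 × 1.329 = 15.42 ng/mL
Css,min = Css,max × e^(−kτ) = 15.42 × 0.2475 ≈ 3.82 ng/mL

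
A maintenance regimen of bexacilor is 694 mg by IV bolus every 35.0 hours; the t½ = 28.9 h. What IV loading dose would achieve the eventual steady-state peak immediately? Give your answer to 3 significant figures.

1220 mg

k = ln 2 / 28.9 = 0.02398 h⁻¹
Accumulation ratio R = 1 / (1 − e^(−kτ)) = 1 / (1 − e^(−0.02398×35.0)) = 1 / (1 − 0.4319) = 1.760
Loading dose = maintenance dose × R = 694 × 1.760 ≈ 1220 mg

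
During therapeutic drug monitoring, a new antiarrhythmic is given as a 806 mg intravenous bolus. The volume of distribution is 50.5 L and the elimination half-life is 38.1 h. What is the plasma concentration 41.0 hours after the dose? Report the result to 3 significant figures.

7.57 µg/mL

C₀ = dose / V = 806 / 50.5 = 15.96 µg/mL
k = ln 2 / 38.1 = 0.01819 h⁻¹
C(t) = C₀ e^(−kt) = 15.96 × e^(−0.01819 × 41.0) = 15.96 × e^(−0.7459) = 15.96 × 0.4743 ≈ 7.57 µg/mL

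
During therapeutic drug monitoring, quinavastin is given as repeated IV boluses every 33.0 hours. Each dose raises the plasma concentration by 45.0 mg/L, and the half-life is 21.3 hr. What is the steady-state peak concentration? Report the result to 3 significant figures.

k = ln 2 / 21.3 = 0.03254 hr⁻¹
Fraction remaining after one interval: e^(−kτ) = e^(−0.03254 × 33.0) = 0.3417
R = 1 / (1 − 0.3417) = 1.519
Css,max = 45.0 × 1.519 ≈ 68.4 mg/L

68.4 mg/L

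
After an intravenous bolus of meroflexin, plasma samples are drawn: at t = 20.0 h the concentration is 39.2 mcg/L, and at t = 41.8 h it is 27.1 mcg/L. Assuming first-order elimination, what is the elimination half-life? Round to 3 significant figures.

k = ln(C₁/C₂) / (t₂ − t₁) = ln(39.2/27.1) / (41.8 − 20.0)
  = 0.3691 / 21.80 = 0.01693 h⁻¹
t½ = ln 2 / k = ln 2 / 0.01693 ≈ 40.9 hours

40.9 hours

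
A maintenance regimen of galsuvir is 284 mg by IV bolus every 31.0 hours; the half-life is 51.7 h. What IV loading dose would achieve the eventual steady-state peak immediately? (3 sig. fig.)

k = ln 2 / 51.7 = 0.01341 h⁻¹
Accumulation ratio R = 1 / (1 − e^(−kτ)) = 1 / (1 − e^(−0.01341×31.0)) = 1 / (1 − 0.6599) = 2.941
Loading dose = maintenance dose × R = 284 × 2.941 ≈ 835 mg

835 mg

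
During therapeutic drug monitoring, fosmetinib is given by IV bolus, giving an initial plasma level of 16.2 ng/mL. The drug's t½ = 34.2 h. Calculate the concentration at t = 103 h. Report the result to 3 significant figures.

k = ln 2 / 34.2 = 0.02027 h⁻¹
103 h is 3.012 half-lives, so C = 16.2 × (1/2)^3.012 = 16.2 × 0.1240 ≈ 2.01 ng/mL

2.01 ng/mL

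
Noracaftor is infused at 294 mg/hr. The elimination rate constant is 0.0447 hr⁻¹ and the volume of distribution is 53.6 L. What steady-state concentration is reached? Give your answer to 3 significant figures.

CL = k · V = 0.0447 × 53.6 = 2.396 L/hr
Css = rate / CL = 294 / 2.396 ≈ 123 µg/mL

123 µg/mL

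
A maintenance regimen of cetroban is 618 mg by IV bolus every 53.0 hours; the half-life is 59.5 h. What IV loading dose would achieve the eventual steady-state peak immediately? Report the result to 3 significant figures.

k = ln 2 / 59.5 = 0.01165 h⁻¹
Accumulation ratio R = 1 / (1 − e^(−kτ)) = 1 / (1 − e^(−0.01165×53.0)) = 1 / (1 − 0.5393) = 2.171
Loading dose = maintenance dose × R = 618 × 2.171 ≈ 1340 mg

1340 mg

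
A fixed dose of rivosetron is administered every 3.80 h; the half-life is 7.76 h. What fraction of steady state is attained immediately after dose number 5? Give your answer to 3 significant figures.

0.817

k = ln 2 / 7.76 = 0.08932 h⁻¹
f_n = 1 − e^(−nkτ) = 1 − e^(−5 × 0.08932 × 3.80) = 1 − e^(−1.697) = 1 − 0.1832 ≈ 0.817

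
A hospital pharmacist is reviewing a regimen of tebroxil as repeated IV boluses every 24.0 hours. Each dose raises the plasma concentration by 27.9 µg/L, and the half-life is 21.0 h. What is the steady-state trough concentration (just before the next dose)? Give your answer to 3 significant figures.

23.1 µg/L

k = ln 2 / 21.0 = 0.03301 h⁻¹
Fraction remaining after one interval: e^(−kτ) = e^(−0.03301 × 24.0) = 0.4529
R = 1 / (1 − 0.4529) = 1.828
Css,max = 27.9 × 1.828 = 50.99 µg/L
Css,min = Css,max × e^(−kτ) = 50.99 × 0.4529 ≈ 23.1 µg/L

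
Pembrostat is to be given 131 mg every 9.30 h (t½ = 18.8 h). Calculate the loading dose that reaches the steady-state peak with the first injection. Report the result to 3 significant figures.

451 mg

k = ln 2 / 18.8 = 0.03687 h⁻¹
Accumulation ratio R = 1 / (1 − e^(−kτ)) = 1 / (1 − e^(−0.03687×9.30)) = 1 / (1 − 0.7097) = 3.445
Loading dose = maintenance dose × R = 131 × 3.445 ≈ 451 mg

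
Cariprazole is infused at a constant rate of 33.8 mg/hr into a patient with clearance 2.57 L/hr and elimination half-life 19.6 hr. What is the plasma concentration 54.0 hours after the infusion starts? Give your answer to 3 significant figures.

Css = rate / CL = 33.8 / 2.57 = 13.15 mg/L
k = ln 2 / 19.6 = 0.03536 hr⁻¹
C(t) = Css (1 − e^(−kt)) = 13.15 × (1 − e^(−1.910)) = 13.15 × 0.8519 ≈ 11.2 mg/L

11.2 mg/L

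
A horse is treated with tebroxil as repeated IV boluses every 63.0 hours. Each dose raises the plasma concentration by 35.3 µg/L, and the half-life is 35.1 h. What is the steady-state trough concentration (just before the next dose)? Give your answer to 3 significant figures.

14.3 µg/L

k = ln 2 / 35.1 = 0.01975 h⁻¹
Fraction remaining after one interval: e^(−kτ) = e^(−0.01975 × 63.0) = 0.2882
R = 1 / (1 − 0.2882) = 1.405
Css,max = 35.3 × 1.405 = 49.59 µg/L
Css,min = Css,max × e^(−kτ) = 49.59 × 0.2882 ≈ 14.3 µg/L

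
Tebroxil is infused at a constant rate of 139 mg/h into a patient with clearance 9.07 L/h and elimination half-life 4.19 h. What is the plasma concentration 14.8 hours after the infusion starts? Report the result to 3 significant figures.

14.0 µg/mL

Css = rate / CL = 139 / 9.07 = 15.33 µg/mL
k = ln 2 / 4.19 = 0.1654 h⁻¹
C(t) = Css (1 − e^(−kt)) = 15.33 × (1 − e^(−2.448)) = 15.33 × 0.9136 ≈ 14.0 µg/mL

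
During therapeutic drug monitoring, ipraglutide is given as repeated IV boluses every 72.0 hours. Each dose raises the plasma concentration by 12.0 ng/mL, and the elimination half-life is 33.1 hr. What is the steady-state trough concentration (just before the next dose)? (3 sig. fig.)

k = ln 2 / 33.1 = 0.02094 hr⁻¹
Fraction remaining after one interval: e^(−kτ) = e^(−0.02094 × 72.0) = 0.2214
R = 1 / (1 − 0.2214) = 1.284
Css,max = 12.0 × 1.284 = 15.41 ng/mL
Css,min = Css,max × e^(−kτ) = 15.41 × 0.2214 ≈ 3.41 ng/mL

3.41 ng/mL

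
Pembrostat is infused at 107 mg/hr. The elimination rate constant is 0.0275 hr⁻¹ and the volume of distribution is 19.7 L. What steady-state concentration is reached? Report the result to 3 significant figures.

198 µg/mL

CL = k · V = 0.0275 × 19.7 = 0.5417 L/hr
Css = rate / CL = 107 / 0.5417 ≈ 198 µg/mL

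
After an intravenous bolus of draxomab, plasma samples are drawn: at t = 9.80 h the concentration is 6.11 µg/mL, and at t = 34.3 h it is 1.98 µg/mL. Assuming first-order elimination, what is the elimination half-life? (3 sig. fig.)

15.1 hours

k = ln(C₁/C₂) / (t₂ − t₁) = ln(6.11/1.98) / (34.3 − 9.80)
  = 1.127 / 24.50 = 0.04599 h⁻¹
t½ = ln 2 / k = ln 2 / 0.04599 ≈ 15.1 hours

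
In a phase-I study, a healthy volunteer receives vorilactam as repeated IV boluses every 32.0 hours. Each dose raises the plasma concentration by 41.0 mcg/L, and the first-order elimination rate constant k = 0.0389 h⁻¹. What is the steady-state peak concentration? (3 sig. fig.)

Fraction remaining after one interval: e^(−kτ) = e^(−0.03890 × 32.0) = 0.2880
R = 1 / (1 − 0.2880) = 1.404
Css,max = 41.0 × 1.404 ≈ 57.6 mcg/L

57.6 mcg/L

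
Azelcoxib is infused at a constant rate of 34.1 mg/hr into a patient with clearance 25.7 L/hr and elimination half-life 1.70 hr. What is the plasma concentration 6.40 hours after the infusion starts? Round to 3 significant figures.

Css = rate / CL = 34.1 / 25.7 = 1.327 µg/mL
k = ln 2 / 1.70 = 0.4077 hr⁻¹
C(t) = Css (1 − e^(−kt)) = 1.327 × (1 − e^(−2.609)) = 1.327 × 0.9264 ≈ 1.23 µg/mL

1.23 µg/mL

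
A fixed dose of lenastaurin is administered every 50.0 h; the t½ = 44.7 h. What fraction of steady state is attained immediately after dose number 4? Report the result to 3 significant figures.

0.955

k = ln 2 / 44.7 = 0.01551 h⁻¹
f_n = 1 − e^(−nkτ) = 1 − e^(−4 × 0.01551 × 50.0) = 1 − e^(−3.101) = 1 − 0.04499 ≈ 0.955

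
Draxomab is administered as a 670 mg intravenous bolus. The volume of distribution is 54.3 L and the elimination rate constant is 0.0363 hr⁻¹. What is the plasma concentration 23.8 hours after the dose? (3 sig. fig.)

C₀ = dose / V = 670 / 54.3 = 12.34 mg/L
C(t) = C₀ e^(−kt) = 12.34 × e^(−0.03630 × 23.8) = 12.34 × e^(−0.8639) = 12.34 × 0.4215 ≈ 5.20 mg/L

5.20 mg/L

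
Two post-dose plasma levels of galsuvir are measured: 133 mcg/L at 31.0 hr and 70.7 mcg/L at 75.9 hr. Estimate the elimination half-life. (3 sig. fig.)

49.3 hours

k = ln(C₁/C₂) / (t₂ − t₁) = ln(133/70.7) / (75.9 − 31.0)
  = 0.6319 / 44.90 = 0.01407 hr⁻¹
t½ = ln 2 / k = ln 2 / 0.01407 ≈ 49.3 hours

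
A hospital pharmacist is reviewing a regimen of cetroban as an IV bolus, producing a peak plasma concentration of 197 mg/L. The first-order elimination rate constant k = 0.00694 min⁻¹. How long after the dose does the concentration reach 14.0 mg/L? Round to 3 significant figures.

381 minutes

C(t) = C₀ e^(−kt)  ⇒  t = ln(C₀/C) / k
t = ln(197/14.0) / 0.006940 = 2.644 / 0.006940 ≈ 381 minutes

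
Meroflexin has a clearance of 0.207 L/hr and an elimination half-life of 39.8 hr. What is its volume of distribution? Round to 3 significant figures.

11.9 L

k = ln 2 / t½ = ln 2 / 39.8 = 0.01742 hr⁻¹
V = CL / k = 0.207 / 0.01742 ≈ 11.9 L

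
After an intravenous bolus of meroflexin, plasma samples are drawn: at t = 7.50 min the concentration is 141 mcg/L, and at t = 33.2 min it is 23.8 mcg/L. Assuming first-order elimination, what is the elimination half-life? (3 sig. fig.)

10.0 minutes

k = ln(C₁/C₂) / (t₂ − t₁) = ln(141/23.8) / (33.2 − 7.50)
  = 1.779 / 25.70 = 0.06922 min⁻¹
t½ = ln 2 / k = ln 2 / 0.06922 ≈ 10.0 minutes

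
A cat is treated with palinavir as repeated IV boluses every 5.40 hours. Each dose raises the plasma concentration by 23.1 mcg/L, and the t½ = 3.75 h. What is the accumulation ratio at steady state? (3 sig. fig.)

1.58

k = ln 2 / 3.75 = 0.1848 h⁻¹
Fraction remaining after one interval: e^(−kτ) = e^(−0.1848 × 5.40) = 0.3686
R = 1 / (1 − 0.3686) = 1 / 0.6314 ≈ 1.58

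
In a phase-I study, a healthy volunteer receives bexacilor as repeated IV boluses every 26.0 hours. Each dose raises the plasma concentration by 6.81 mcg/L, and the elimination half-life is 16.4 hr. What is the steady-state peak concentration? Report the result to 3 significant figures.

10.2 mcg/L

k = ln 2 / 16.4 = 0.04227 hr⁻¹
Fraction remaining after one interval: e^(−kτ) = e^(−0.04227 × 26.0) = 0.3332
R = 1 / (1 − 0.3332) = 1.500
Css,max = 6.81 × 1.500 ≈ 10.2 mcg/L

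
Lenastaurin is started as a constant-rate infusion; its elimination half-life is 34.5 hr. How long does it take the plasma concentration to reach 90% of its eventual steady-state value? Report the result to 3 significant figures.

115 hours

k = ln 2 / 34.5 = 0.02009 hr⁻¹
f = 1 − e^(−kt)  ⇒  t = −ln(1 − f) / k
t = −ln(1 − 0.9) / 0.02009 = 2.303 / 0.02009 ≈ 115 hours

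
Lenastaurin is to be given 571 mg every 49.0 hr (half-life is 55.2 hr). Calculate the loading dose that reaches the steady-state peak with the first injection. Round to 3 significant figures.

1240 mg

k = ln 2 / 55.2 = 0.01256 hr⁻¹
Accumulation ratio R = 1 / (1 − e^(−kτ)) = 1 / (1 − e^(−0.01256×49.0)) = 1 / (1 − 0.5405) = 2.176
Loading dose = maintenance dose × R = 571 × 2.176 ≈ 1240 mg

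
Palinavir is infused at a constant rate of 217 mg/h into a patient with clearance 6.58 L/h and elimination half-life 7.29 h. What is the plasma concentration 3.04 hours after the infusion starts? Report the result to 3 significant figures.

8.28 µg/mL

Css = rate / CL = 217 / 6.58 = 32.98 µg/mL
k = ln 2 / 7.29 = 0.09508 h⁻¹
C(t) = Css (1 − e^(−kt)) = 32.98 × (1 − e^(−0.2890)) = 32.98 × 0.2510 ≈ 8.28 µg/mL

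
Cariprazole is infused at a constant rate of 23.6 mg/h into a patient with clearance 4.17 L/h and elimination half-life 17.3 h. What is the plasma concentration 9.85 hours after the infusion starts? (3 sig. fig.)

1.85 µg/mL

Css = rate / CL = 23.6 / 4.17 = 5.659 µg/mL
k = ln 2 / 17.3 = 0.04007 h⁻¹
C(t) = Css (1 − e^(−kt)) = 5.659 × (1 − e^(−0.3947)) = 5.659 × 0.3261 ≈ 1.85 µg/mL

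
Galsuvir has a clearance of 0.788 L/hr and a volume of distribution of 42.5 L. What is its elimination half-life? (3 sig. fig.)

k = CL / V = 0.788 / 42.5 = 0.01854 hr⁻¹
t½ = ln 2 / k = ln 2 / 0.01854 ≈ 37.4 hours

37.4 hours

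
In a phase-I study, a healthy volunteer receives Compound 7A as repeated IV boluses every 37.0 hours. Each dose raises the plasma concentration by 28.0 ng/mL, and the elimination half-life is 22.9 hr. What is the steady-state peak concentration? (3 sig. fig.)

41.6 ng/mL

k = ln 2 / 22.9 = 0.03027 hr⁻¹
Fraction remaining after one interval: e^(−kτ) = e^(−0.03027 × 37.0) = 0.3263
R = 1 / (1 − 0.3263) = 1.484
Css,max = 28.0 × 1.484 ≈ 41.6 ng/mL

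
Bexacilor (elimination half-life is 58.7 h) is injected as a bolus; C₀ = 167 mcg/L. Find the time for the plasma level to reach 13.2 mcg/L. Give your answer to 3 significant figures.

215 hours

k = ln 2 / 58.7 = 0.01181 h⁻¹
C(t) = C₀ e^(−kt)  ⇒  t = ln(C₀/C) / k
t = ln(167/13.2) / 0.01181 = 2.538 / 0.01181 ≈ 215 hours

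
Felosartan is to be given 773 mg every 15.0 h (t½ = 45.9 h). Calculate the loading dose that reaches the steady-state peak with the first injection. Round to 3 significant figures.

k = ln 2 / 45.9 = 0.01510 h⁻¹
Accumulation ratio R = 1 / (1 − e^(−kτ)) = 1 / (1 − e^(−0.01510×15.0)) = 1 / (1 − 0.7973) = 4.934
Loading dose = maintenance dose × R = 773 × 4.934 ≈ 3810 mg

3810 mg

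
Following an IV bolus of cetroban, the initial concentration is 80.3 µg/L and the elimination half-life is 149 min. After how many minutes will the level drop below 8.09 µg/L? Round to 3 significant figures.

493 minutes

k = ln 2 / 149 = 0.004652 min⁻¹
C(t) = C₀ e^(−kt)  ⇒  t = ln(C₀/C) / k
t = ln(80.3/8.09) / 0.004652 = 2.295 / 0.004652 ≈ 493 minutes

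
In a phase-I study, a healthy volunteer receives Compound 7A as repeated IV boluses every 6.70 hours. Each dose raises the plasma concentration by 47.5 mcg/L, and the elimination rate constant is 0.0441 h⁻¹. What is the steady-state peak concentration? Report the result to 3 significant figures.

186 mcg/L

Fraction remaining after one interval: e^(−kτ) = e^(−0.04410 × 6.70) = 0.7442
R = 1 / (1 − 0.7442) = 3.909
Css,max = 47.5 × 3.909 ≈ 186 mcg/L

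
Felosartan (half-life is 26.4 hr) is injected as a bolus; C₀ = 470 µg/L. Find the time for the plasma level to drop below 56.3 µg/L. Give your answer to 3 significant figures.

k = ln 2 / 26.4 = 0.02626 hr⁻¹
C(t) = C₀ e^(−kt)  ⇒  t = ln(C₀/C) / k
t = ln(470/56.3) / 0.02626 = 2.122 / 0.02626 ≈ 80.8 hours

80.8 hours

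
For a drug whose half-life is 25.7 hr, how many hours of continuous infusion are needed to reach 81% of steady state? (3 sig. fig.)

61.6 hours

k = ln 2 / 25.7 = 0.02697 hr⁻¹
f = 1 − e^(−kt)  ⇒  t = −ln(1 − f) / k
t = −ln(1 − 0.81) / 0.02697 = 1.661 / 0.02697 ≈ 61.6 hours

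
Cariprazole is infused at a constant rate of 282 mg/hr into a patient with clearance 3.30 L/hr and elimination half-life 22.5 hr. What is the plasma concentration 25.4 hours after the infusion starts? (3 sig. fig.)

46.4 mg/L

Css = rate / CL = 282 / 3.30 = 85.45 mg/L
k = ln 2 / 22.5 = 0.03081 hr⁻¹
C(t) = Css (1 − e^(−kt)) = 85.45 × (1 − e^(−0.7825)) = 85.45 × 0.5427 ≈ 46.4 mg/L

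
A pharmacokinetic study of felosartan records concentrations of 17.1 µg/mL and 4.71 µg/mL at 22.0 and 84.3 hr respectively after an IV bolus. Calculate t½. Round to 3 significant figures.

33.5 hours

k = ln(C₁/C₂) / (t₂ − t₁) = ln(17.1/4.71) / (84.3 − 22.0)
  = 1.289 / 62.30 = 0.02070 hr⁻¹
t½ = ln 2 / k = ln 2 / 0.02070 ≈ 33.5 hours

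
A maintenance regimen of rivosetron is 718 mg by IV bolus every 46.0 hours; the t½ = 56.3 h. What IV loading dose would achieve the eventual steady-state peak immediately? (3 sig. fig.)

k = ln 2 / 56.3 = 0.01231 h⁻¹
Accumulation ratio R = 1 / (1 − e^(−kτ)) = 1 / (1 − e^(−0.01231×46.0)) = 1 / (1 − 0.5676) = 2.313
Loading dose = maintenance dose × R = 718 × 2.313 ≈ 1660 mg

1660 mg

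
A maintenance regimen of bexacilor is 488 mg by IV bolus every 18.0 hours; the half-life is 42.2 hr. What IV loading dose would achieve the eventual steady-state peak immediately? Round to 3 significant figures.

1910 mg

k = ln 2 / 42.2 = 0.01643 hr⁻¹
Accumulation ratio R = 1 / (1 − e^(−kτ)) = 1 / (1 − e^(−0.01643×18.0)) = 1 / (1 − 0.7440) = 3.907
Loading dose = maintenance dose × R = 488 × 3.907 ≈ 1910 mg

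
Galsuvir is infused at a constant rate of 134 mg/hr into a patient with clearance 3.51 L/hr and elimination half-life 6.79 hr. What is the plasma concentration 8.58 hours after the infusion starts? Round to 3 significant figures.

Css = rate / CL = 134 / 3.51 = 38.18 mg/L
k = ln 2 / 6.79 = 0.1021 hr⁻¹
C(t) = Css (1 − e^(−kt)) = 38.18 × (1 − e^(−0.8759)) = 38.18 × 0.5835 ≈ 22.3 mg/L

22.3 mg/L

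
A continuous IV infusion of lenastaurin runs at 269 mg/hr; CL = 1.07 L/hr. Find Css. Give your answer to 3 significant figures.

251 mg/L

Css = infusion rate / CL = 269 / 1.07 ≈ 251 mg/L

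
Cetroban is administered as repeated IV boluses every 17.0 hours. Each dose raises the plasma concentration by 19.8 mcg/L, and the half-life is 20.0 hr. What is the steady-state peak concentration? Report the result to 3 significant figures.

44.5 mcg/L

k = ln 2 / 20.0 = 0.03466 hr⁻¹
Fraction remaining after one interval: e^(−kτ) = e^(−0.03466 × 17.0) = 0.5548
R = 1 / (1 − 0.5548) = 2.246
Css,max = 19.8 × 2.246 ≈ 44.5 mcg/L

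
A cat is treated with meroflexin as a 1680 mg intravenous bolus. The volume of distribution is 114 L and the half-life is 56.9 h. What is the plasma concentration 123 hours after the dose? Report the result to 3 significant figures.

C₀ = dose / V = 1680 / 114 = 14.74 mg/L
k = ln 2 / 56.9 = 0.01218 h⁻¹
C(t) = C₀ e^(−kt) = 14.74 × e^(−0.01218 × 123) = 14.74 × e^(−1.498) = 14.74 × 0.2235 ≈ 3.29 mg/L

3.29 mg/L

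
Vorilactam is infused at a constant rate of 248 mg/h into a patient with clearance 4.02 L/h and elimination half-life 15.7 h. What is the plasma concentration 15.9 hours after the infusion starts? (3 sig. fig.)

Css = rate / CL = 248 / 4.02 = 61.69 mg/L
k = ln 2 / 15.7 = 0.04415 h⁻¹
C(t) = Css (1 − e^(−kt)) = 61.69 × (1 − e^(−0.7020)) = 61.69 × 0.5044 ≈ 31.1 mg/L

31.1 mg/L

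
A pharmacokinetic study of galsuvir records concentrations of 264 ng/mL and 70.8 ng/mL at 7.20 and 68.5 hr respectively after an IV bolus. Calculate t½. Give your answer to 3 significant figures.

k = ln(C₁/C₂) / (t₂ − t₁) = ln(264/70.8) / (68.5 − 7.20)
  = 1.316 / 61.30 = 0.02147 hr⁻¹
t½ = ln 2 / k = ln 2 / 0.02147 ≈ 32.3 hours

32.3 hours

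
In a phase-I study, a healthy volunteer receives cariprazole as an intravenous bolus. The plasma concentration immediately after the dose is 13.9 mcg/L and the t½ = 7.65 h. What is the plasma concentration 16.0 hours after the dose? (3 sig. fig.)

3.26 mcg/L

k = ln 2 / 7.65 = 0.09061 h⁻¹
16.0 h is 2.092 half-lives, so C = 13.9 × (1/2)^2.092 = 13.9 × 0.2346 ≈ 3.26 mcg/L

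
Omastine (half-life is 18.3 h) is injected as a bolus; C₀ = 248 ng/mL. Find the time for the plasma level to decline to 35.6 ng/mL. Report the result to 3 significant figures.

k = ln 2 / 18.3 = 0.03788 h⁻¹
C(t) = C₀ e^(−kt)  ⇒  t = ln(C₀/C) / k
t = ln(248/35.6) / 0.03788 = 1.941 / 0.03788 ≈ 51.2 hours

51.2 hours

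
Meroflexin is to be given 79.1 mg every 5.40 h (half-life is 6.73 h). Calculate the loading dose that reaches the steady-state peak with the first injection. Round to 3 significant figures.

k = ln 2 / 6.73 = 0.1030 h⁻¹
Accumulation ratio R = 1 / (1 − e^(−kτ)) = 1 / (1 − e^(−0.1030×5.40)) = 1 / (1 − 0.5734) = 2.344
Loading dose = maintenance dose × R = 79.1 × 2.344 ≈ 185 mg

185 mg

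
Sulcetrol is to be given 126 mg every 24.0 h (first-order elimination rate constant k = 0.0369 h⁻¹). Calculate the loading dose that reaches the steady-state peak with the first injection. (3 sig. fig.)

Accumulation ratio R = 1 / (1 − e^(−kτ)) = 1 / (1 − e^(−0.03690×24.0)) = 1 / (1 − 0.4125) = 1.702
Loading dose = maintenance dose × R = 126 × 1.702 ≈ 214 mg

214 mg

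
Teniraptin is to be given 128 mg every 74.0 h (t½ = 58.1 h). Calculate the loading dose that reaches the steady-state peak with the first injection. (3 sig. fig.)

k = ln 2 / 58.1 = 0.01193 h⁻¹
Accumulation ratio R = 1 / (1 − e^(−kτ)) = 1 / (1 − e^(−0.01193×74.0)) = 1 / (1 − 0.4136) = 1.705
Loading dose = maintenance dose × R = 128 × 1.705 ≈ 218 mg

218 mg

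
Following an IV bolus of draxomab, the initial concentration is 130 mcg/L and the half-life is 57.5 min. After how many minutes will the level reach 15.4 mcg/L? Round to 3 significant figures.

177 minutes

k = ln 2 / 57.5 = 0.01205 min⁻¹
C(t) = C₀ e^(−kt)  ⇒  t = ln(C₀/C) / k
t = ln(130/15.4) / 0.01205 = 2.133 / 0.01205 ≈ 177 minutes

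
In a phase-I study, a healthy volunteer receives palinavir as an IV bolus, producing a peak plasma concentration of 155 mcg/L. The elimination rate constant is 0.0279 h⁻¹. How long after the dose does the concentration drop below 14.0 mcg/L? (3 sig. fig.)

86.2 hours

C(t) = C₀ e^(−kt)  ⇒  t = ln(C₀/C) / k
t = ln(155/14.0) / 0.02790 = 2.404 / 0.02790 ≈ 86.2 hours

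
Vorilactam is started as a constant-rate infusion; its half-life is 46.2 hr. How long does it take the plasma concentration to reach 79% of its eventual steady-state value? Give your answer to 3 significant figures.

104 hours

k = ln 2 / 46.2 = 0.01500 hr⁻¹
f = 1 − e^(−kt)  ⇒  t = −ln(1 − f) / k
t = −ln(1 − 0.79) / 0.01500 = 1.561 / 0.01500 ≈ 104 hours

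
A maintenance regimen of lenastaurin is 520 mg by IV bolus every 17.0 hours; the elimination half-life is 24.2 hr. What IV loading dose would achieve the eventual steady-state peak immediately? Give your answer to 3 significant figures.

1350 mg

k = ln 2 / 24.2 = 0.02864 hr⁻¹
Accumulation ratio R = 1 / (1 − e^(−kτ)) = 1 / (1 − e^(−0.02864×17.0)) = 1 / (1 − 0.6145) = 2.594
Loading dose = maintenance dose × R = 520 × 2.594 ≈ 1350 mg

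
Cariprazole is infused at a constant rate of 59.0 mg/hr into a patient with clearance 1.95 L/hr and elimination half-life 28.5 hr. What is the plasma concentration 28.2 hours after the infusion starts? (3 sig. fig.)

Css = rate / CL = 59.0 / 1.95 = 30.26 µg/mL
k = ln 2 / 28.5 = 0.02432 hr⁻¹
C(t) = Css (1 − e^(−kt)) = 30.26 × (1 − e^(−0.6859)) = 30.26 × 0.4963 ≈ 15.0 µg/mL

15.0 µg/mL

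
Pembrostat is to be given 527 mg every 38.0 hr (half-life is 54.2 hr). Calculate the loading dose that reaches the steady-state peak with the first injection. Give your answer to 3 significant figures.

k = ln 2 / 54.2 = 0.01279 hr⁻¹
Accumulation ratio R = 1 / (1 − e^(−kτ)) = 1 / (1 − e^(−0.01279×38.0)) = 1 / (1 − 0.6151) = 2.598
Loading dose = maintenance dose × R = 527 × 2.598 ≈ 1370 mg

1370 mg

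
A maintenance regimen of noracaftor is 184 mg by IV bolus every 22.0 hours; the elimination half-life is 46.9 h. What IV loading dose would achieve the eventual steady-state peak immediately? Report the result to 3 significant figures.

k = ln 2 / 46.9 = 0.01478 h⁻¹
Accumulation ratio R = 1 / (1 − e^(−kτ)) = 1 / (1 − e^(−0.01478×22.0)) = 1 / (1 − 0.7224) = 3.603
Loading dose = maintenance dose × R = 184 × 3.603 ≈ 663 mg

663 mg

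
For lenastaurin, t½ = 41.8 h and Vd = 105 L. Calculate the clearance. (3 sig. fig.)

k = ln 2 / t½ = ln 2 / 41.8 = 0.01658 h⁻¹
CL = k · V = 0.01658 × 105 ≈ 1.74 L/h

1.74 L/h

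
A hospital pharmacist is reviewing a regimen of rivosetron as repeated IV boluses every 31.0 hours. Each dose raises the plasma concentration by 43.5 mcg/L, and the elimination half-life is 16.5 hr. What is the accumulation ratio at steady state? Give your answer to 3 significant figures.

k = ln 2 / 16.5 = 0.04201 hr⁻¹
Fraction remaining after one interval: e^(−kτ) = e^(−0.04201 × 31.0) = 0.2719
R = 1 / (1 − 0.2719) = 1 / 0.7281 ≈ 1.37

1.37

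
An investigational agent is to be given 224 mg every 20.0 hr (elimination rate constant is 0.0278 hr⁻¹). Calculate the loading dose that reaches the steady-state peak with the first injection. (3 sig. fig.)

Accumulation ratio R = 1 / (1 − e^(−kτ)) = 1 / (1 − e^(−0.02780×20.0)) = 1 / (1 − 0.5735) = 2.345
Loading dose = maintenance dose × R = 224 × 2.345 ≈ 525 mg

525 mg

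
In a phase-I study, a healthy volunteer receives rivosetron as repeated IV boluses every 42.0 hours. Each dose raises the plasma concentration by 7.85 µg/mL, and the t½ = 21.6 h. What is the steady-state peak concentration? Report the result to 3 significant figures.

10.6 µg/mL

k = ln 2 / 21.6 = 0.03209 h⁻¹
Fraction remaining after one interval: e^(−kτ) = e^(−0.03209 × 42.0) = 0.2598
R = 1 / (1 − 0.2598) = 1.351
Css,max = 7.85 × 1.351 ≈ 10.6 µg/mL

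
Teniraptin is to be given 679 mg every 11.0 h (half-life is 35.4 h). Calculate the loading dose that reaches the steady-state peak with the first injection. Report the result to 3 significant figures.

3500 mg

k = ln 2 / 35.4 = 0.01958 h⁻¹
Accumulation ratio R = 1 / (1 − e^(−kτ)) = 1 / (1 − e^(−0.01958×11.0)) = 1 / (1 − 0.8062) = 5.161
Loading dose = maintenance dose × R = 679 × 5.161 ≈ 3500 mg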